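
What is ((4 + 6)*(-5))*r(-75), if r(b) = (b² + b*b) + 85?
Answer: -566750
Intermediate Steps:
r(b) = 85 + 2*b² (r(b) = (b² + b²) + 85 = 2*b² + 85 = 85 + 2*b²)
((4 + 6)*(-5))*r(-75) = ((4 + 6)*(-5))*(85 + 2*(-75)²) = (10*(-5))*(85 + 2*5625) = -50*(85 + 11250) = -50*11335 = -566750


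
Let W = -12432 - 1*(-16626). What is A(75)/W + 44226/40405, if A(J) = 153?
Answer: 21296201/18828730 ≈ 1.1310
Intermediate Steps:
W = 4194 (W = -12432 + 16626 = 4194)
A(75)/W + 44226/40405 = 153/4194 + 44226/40405 = 153*(1/4194) + 44226*(1/40405) = 17/466 + 44226/40405 = 21296201/18828730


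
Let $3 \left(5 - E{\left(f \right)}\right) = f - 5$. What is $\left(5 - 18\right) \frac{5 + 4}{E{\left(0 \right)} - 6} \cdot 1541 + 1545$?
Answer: $- \frac{537801}{2} \approx -2.689 \cdot 10^{5}$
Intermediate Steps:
$E{\left(f \right)} = \frac{20}{3} - \frac{f}{3}$ ($E{\left(f \right)} = 5 - \frac{f - 5}{3} = 5 - \frac{-5 + f}{3} = 5 - \left(- \frac{5}{3} + \frac{f}{3}\right) = \frac{20}{3} - \frac{f}{3}$)
$\left(5 - 18\right) \frac{5 + 4}{E{\left(0 \right)} - 6} \cdot 1541 + 1545 = \left(5 - 18\right) \frac{5 + 4}{\left(\frac{20}{3} - 0\right) - 6} \cdot 1541 + 1545 = - 13 \frac{9}{\left(\frac{20}{3} + 0\right) - 6} \cdot 1541 + 1545 = - 13 \frac{9}{\frac{20}{3} - 6} \cdot 1541 + 1545 = - 13 \frac{9}{\frac{2}{3}} \cdot 1541 + 1545 = - 13 \cdot 9 \cdot \frac{3}{2} \cdot 1541 + 1545 = \left(-13\right) \frac{27}{2} \cdot 1541 + 1545 = \left(- \frac{351}{2}\right) 1541 + 1545 = - \frac{540891}{2} + 1545 = - \frac{537801}{2}$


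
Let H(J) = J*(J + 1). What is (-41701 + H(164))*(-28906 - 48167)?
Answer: 1128425793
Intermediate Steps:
H(J) = J*(1 + J)
(-41701 + H(164))*(-28906 - 48167) = (-41701 + 164*(1 + 164))*(-28906 - 48167) = (-41701 + 164*165)*(-77073) = (-41701 + 27060)*(-77073) = -14641*(-77073) = 1128425793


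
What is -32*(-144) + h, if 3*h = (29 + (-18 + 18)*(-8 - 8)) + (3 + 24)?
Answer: 13880/3 ≈ 4626.7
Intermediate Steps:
h = 56/3 (h = ((29 + (-18 + 18)*(-8 - 8)) + (3 + 24))/3 = ((29 + 0*(-16)) + 27)/3 = ((29 + 0) + 27)/3 = (29 + 27)/3 = (⅓)*56 = 56/3 ≈ 18.667)
-32*(-144) + h = -32*(-144) + 56/3 = 4608 + 56/3 = 13880/3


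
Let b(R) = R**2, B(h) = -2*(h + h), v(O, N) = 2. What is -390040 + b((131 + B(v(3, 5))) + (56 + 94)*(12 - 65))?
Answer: 60871889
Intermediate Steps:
B(h) = -4*h
-390040 + b((131 + B(v(3, 5))) + (56 + 94)*(12 - 65)) = -390040 + ((131 - 4*2) + (56 + 94)*(12 - 65))**2 = -390040 + ((131 - 8) + 150*(-53))**2 = -390040 + (123 - 7950)**2 = -390040 + (-7827)**2 = -390040 + 61261929 = 60871889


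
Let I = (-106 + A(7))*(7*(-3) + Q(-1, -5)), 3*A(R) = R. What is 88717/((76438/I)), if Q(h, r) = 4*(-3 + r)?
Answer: 1462322311/229314 ≈ 6376.9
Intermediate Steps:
Q(h, r) = -12 + 4*r
A(R) = R/3
I = 16483/3 (I = (-106 + (1/3)*7)*(7*(-3) + (-12 + 4*(-5))) = (-106 + 7/3)*(-21 + (-12 - 20)) = -311*(-21 - 32)/3 = -311/3*(-53) = 16483/3 ≈ 5494.3)
88717/((76438/I)) = 88717/((76438/(16483/3))) = 88717/((76438*(3/16483))) = 88717/(229314/16483) = 88717*(16483/229314) = 1462322311/229314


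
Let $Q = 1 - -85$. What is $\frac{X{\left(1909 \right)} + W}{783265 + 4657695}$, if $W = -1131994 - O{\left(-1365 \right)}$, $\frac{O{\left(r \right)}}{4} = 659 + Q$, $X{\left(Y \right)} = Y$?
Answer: $- \frac{226613}{1088192} \approx -0.20825$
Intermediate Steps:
$Q = 86$ ($Q = 1 + 85 = 86$)
$O{\left(r \right)} = 2980$ ($O{\left(r \right)} = 4 \left(659 + 86\right) = 4 \cdot 745 = 2980$)
$W = -1134974$ ($W = -1131994 - 2980 = -1134974$)
$\frac{X{\left(1909 \right)} + W}{783265 + 4657695} = \frac{1909 - 1134974}{783265 + 4657695} = - \frac{1133065}{5440960} = \left(-1133065\right) \frac{1}{5440960} = - \frac{226613}{1088192}$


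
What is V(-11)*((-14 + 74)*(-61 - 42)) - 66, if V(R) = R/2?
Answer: 33924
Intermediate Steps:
V(R) = R/2 (V(R) = R*(½) = R/2)
V(-11)*((-14 + 74)*(-61 - 42)) - 66 = ((½)*(-11))*((-14 + 74)*(-61 - 42)) - 66 = -330*(-103) - 66 = -11/2*(-6180) - 66 = 33990 - 66 = 33924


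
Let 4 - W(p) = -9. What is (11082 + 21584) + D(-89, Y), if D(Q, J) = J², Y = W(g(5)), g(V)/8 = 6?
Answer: 32835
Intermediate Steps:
g(V) = 48 (g(V) = 8*6 = 48)
W(p) = 13 (W(p) = 4 - 1*(-9) = 4 + 9 = 13)
Y = 13
(11082 + 21584) + D(-89, Y) = (11082 + 21584) + 13² = 32666 + 169 = 32835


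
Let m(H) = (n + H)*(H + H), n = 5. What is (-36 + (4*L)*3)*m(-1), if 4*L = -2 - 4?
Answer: 432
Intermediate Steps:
L = -3/2 (L = (-2 - 4)/4 = (1/4)*(-6) = -3/2 ≈ -1.5000)
m(H) = 2*H*(5 + H) (m(H) = (5 + H)*(H + H) = (5 + H)*(2*H) = 2*H*(5 + H))
(-36 + (4*L)*3)*m(-1) = (-36 + (4*(-3/2))*3)*(2*(-1)*(5 - 1)) = (-36 - 6*3)*(2*(-1)*4) = (-36 - 18)*(-8) = -54*(-8) = 432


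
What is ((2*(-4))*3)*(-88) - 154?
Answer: 1958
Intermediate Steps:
((2*(-4))*3)*(-88) - 154 = -8*3*(-88) - 154 = -24*(-88) - 154 = 2112 - 154 = 1958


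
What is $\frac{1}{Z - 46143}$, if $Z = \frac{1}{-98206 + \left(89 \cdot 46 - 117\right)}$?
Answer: $- \frac{94229}{4348008748} \approx -2.1672 \cdot 10^{-5}$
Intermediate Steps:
$Z = - \frac{1}{94229}$ ($Z = \frac{1}{-98206 + \left(4094 - 117\right)} = \frac{1}{-98206 + 3977} = \frac{1}{-94229} = - \frac{1}{94229} \approx -1.0612 \cdot 10^{-5}$)
$\frac{1}{Z - 46143} = \frac{1}{- \frac{1}{94229} - 46143} = \frac{1}{- \frac{4348008748}{94229}} = - \frac{94229}{4348008748}$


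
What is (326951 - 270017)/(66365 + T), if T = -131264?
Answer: -6326/7211 ≈ -0.87727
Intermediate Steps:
(326951 - 270017)/(66365 + T) = (326951 - 270017)/(66365 - 131264) = 56934/(-64899) = 56934*(-1/64899) = -6326/7211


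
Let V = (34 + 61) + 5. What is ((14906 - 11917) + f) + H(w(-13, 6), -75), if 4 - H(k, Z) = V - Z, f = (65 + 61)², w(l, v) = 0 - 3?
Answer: 18694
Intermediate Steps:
w(l, v) = -3
f = 15876 (f = 126² = 15876)
V = 100 (V = 95 + 5 = 100)
H(k, Z) = -96 + Z (H(k, Z) = 4 - (100 - Z) = 4 + (-100 + Z) = -96 + Z)
((14906 - 11917) + f) + H(w(-13, 6), -75) = ((14906 - 11917) + 15876) + (-96 - 75) = (2989 + 15876) - 171 = 18865 - 171 = 18694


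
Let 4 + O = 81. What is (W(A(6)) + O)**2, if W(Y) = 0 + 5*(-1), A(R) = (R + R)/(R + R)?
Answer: 5184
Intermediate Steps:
A(R) = 1 (A(R) = (2*R)/((2*R)) = (2*R)*(1/(2*R)) = 1)
W(Y) = -5 (W(Y) = 0 - 5 = -5)
O = 77 (O = -4 + 81 = 77)
(W(A(6)) + O)**2 = (-5 + 77)**2 = 72**2 = 5184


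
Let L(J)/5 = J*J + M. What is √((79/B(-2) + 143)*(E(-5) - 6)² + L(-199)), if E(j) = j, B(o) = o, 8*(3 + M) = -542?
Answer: 9*√10379/2 ≈ 458.45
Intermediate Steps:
M = -283/4 (M = -3 + (⅛)*(-542) = -3 - 271/4 = -283/4 ≈ -70.750)
L(J) = -1415/4 + 5*J² (L(J) = 5*(J*J - 283/4) = 5*(J² - 283/4) = 5*(-283/4 + J²) = -1415/4 + 5*J²)
√((79/B(-2) + 143)*(E(-5) - 6)² + L(-199)) = √((79/(-2) + 143)*(-5 - 6)² + (-1415/4 + 5*(-199)²)) = √((79*(-½) + 143)*(-11)² + (-1415/4 + 5*39601)) = √((-79/2 + 143)*121 + (-1415/4 + 198005)) = √((207/2)*121 + 790605/4) = √(25047/2 + 790605/4) = √(840699/4) = 9*√10379/2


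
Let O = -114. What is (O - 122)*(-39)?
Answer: 9204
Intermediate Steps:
(O - 122)*(-39) = (-114 - 122)*(-39) = -236*(-39) = 9204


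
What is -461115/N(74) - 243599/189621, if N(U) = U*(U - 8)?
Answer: -29542274977/308702988 ≈ -95.698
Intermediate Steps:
N(U) = U*(-8 + U)
-461115/N(74) - 243599/189621 = -461115*1/(74*(-8 + 74)) - 243599/189621 = -461115/(74*66) - 243599*1/189621 = -461115/4884 - 243599/189621 = -461115*1/4884 - 243599/189621 = -153705/1628 - 243599/189621 = -29542274977/308702988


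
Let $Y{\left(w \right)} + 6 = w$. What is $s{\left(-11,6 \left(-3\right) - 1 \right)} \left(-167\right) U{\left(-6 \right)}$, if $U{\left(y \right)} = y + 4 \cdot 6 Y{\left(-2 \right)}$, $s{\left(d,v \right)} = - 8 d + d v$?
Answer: $9820602$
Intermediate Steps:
$Y{\left(w \right)} = -6 + w$
$U{\left(y \right)} = -192 + y$ ($U{\left(y \right)} = y + 4 \cdot 6 \left(-6 - 2\right) = y + 24 \left(-8\right) = y - 192 = -192 + y$)
$s{\left(-11,6 \left(-3\right) - 1 \right)} \left(-167\right) U{\left(-6 \right)} = - 11 \left(-8 + \left(6 \left(-3\right) - 1\right)\right) \left(-167\right) \left(-192 - 6\right) = - 11 \left(-8 - 19\right) \left(-167\right) \left(-198\right) = \left(-11\right) \left(-27\right) \left(-167\right) \left(-198\right) = 297 \left(-167\right) \left(-198\right) = \left(-49599\right) \left(-198\right) = 9820602$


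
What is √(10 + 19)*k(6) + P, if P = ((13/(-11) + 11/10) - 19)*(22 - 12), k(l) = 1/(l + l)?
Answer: -2099/11 + √29/12 ≈ -190.37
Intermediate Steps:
k(l) = 1/(2*l)
P = -2099/11 (P = ((13*(-1/11) + 11*(⅒)) - 19)*10 = ((-13/11 + 11/10) - 19)*10 = (-9/110 - 19)*10 = -2099/110*10 = -2099/11 ≈ -190.82)
√(10 + 19)*k(6) + P = √(10 + 19)*((½)/6) - 2099/11 = √29*((½)*(⅙)) - 2099/11 = √29*(1/12) - 2099/11 = √29/12 - 2099/11 = -2099/11 + √29/12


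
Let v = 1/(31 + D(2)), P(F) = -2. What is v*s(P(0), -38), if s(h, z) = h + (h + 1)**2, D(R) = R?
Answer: -1/33 ≈ -0.030303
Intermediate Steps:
s(h, z) = h + (1 + h)**2
v = 1/33 (v = 1/(31 + 2) = 1/33 ≈ 0.030303)
v*s(P(0), -38) = (-2 + (1 - 2)**2)/33 = (-2 + (-1)**2)/33 = (-2 + 1)/33 = (1/33)*(-1) = -1/33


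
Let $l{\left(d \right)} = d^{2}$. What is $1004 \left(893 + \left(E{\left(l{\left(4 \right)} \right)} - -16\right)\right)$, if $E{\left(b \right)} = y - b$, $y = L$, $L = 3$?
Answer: $899584$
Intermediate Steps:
$y = 3$
$E{\left(b \right)} = 3 - b$
$1004 \left(893 + \left(E{\left(l{\left(4 \right)} \right)} - -16\right)\right) = 1004 \left(893 + \left(\left(3 - 4^{2}\right) - -16\right)\right) = 1004 \left(893 + \left(\left(3 - 16\right) + 16\right)\right) = 1004 \left(893 + \left(-13 + 16\right)\right) = 1004 \left(893 + 3\right) = 1004 \cdot 896 = 899584$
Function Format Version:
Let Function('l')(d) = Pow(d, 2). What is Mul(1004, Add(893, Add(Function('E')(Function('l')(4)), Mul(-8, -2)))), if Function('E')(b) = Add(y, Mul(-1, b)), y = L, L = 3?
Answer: 899584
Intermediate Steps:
y = 3
Function('E')(b) = Add(3, Mul(-1, b))
Mul(1004, Add(893, Add(Function('E')(Function('l')(4)), Mul(-8, -2)))) = Mul(1004, Add(893, Add(Add(3, Mul(-1, Pow(4, 2))), Mul(-8, -2)))) = Mul(1004, Add(893, Add(Add(3, Mul(-1, 16)), 16))) = Mul(1004, Add(893, Add(Add(3, -16), 16))) = Mul(1004, Add(893, Add(-13, 16))) = Mul(1004, Add(893, 3)) = Mul(1004, 896) = 899584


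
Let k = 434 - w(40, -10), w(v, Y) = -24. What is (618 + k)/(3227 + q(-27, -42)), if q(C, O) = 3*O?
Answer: 1076/3101 ≈ 0.34698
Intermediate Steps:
k = 458 (k = 434 - 1*(-24) = 434 + 24 = 458)
(618 + k)/(3227 + q(-27, -42)) = (618 + 458)/(3227 + 3*(-42)) = 1076/(3227 - 126) = 1076/3101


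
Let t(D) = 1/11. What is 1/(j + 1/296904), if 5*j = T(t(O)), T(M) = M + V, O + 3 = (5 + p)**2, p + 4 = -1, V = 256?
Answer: 16329720/836378623 ≈ 0.019524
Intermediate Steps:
p = -5 (p = -4 - 1 = -5)
O = -3 (O = -3 + (5 - 5)**2 = -3 + 0**2 = -3 + 0 = -3)
t(D) = 1/11
T(M) = 256 + M (T(M) = M + 256 = 256 + M)
j = 2817/55 (j = (256 + 1/11)/5 = (1/5)*(2817/11) = 2817/55 ≈ 51.218)
1/(j + 1/296904) = 1/(2817/55 + 1/296904) = 1/(836378623/16329720) = 16329720/836378623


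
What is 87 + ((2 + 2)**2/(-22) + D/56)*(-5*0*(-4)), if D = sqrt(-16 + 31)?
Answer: 87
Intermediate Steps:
D = sqrt(15) ≈ 3.8730
87 + ((2 + 2)**2/(-22) + D/56)*(-5*0*(-4)) = 87 + ((2 + 2)**2/(-22) + sqrt(15)/56)*(-5*0*(-4)) = 87 + (4**2*(-1/22) + sqrt(15)*(1/56))*(0*(-4)) = 87 + (16*(-1/22) + sqrt(15)/56)*0 = 87 + (-8/11 + sqrt(15)/56)*0 = 87 + 0 = 87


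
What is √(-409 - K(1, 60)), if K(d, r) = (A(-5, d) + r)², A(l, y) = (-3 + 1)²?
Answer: I*√4505 ≈ 67.119*I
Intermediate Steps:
A(l, y) = 4 (A(l, y) = (-2)² = 4)
K(d, r) = (4 + r)²
√(-409 - K(1, 60)) = √(-409 - (4 + 60)²) = √(-409 - 1*64²) = √(-409 - 1*4096) = √(-409 - 4096) = √(-4505) = I*√4505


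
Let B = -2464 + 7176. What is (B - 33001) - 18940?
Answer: -47229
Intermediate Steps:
B = 4712
(B - 33001) - 18940 = (4712 - 33001) - 18940 = -28289 - 18940 = -47229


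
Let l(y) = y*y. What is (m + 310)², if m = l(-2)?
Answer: 98596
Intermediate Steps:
l(y) = y²
m = 4 (m = (-2)² = 4)
(m + 310)² = (4 + 310)² = 314² = 98596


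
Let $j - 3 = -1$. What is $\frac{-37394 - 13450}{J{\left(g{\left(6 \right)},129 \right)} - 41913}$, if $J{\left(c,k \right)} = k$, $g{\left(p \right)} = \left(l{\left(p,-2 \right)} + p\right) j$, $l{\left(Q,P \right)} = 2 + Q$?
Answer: $\frac{4237}{3482} \approx 1.2168$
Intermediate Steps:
$j = 2$ ($j = 3 - 1 = 2$)
$g{\left(p \right)} = 4 + 4 p$ ($g{\left(p \right)} = \left(\left(2 + p\right) + p\right) 2 = \left(2 + 2 p\right) 2 = 4 + 4 p$)
$\frac{-37394 - 13450}{J{\left(g{\left(6 \right)},129 \right)} - 41913} = \frac{-37394 - 13450}{129 - 41913} = - \frac{50844}{-41784} = \left(-50844\right) \left(- \frac{1}{41784}\right) = \frac{4237}{3482}$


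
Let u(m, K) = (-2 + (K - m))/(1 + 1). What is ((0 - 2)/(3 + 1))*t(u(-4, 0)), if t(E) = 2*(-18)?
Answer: 18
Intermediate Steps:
u(m, K) = -1 + K/2 - m/2 (u(m, K) = (-2 + K - m)/2 = (-2 + K - m)*(1/2) = -1 + K/2 - m/2)
t(E) = -36
((0 - 2)/(3 + 1))*t(u(-4, 0)) = ((0 - 2)/(3 + 1))*(-36) = (-2/4)*(-36) = ((1/4)*(-2))*(-36) = -1/2*(-36) = 18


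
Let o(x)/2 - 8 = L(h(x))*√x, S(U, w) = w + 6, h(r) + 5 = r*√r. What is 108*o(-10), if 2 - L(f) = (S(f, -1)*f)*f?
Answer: 1081728 + 1053432*I*√10 ≈ 1.0817e+6 + 3.3312e+6*I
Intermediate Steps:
h(r) = -5 + r^(3/2) (h(r) = -5 + r*√r = -5 + r^(3/2))
S(U, w) = 6 + w
L(f) = 2 - 5*f² (L(f) = 2 - (6 - 1)*f*f = 2 - 5*f*f = 2 - 5*f²)
o(x) = 16 + 2*√x*(2 - 5*(-5 + x^(3/2))²) (o(x) = 16 + 2*((2 - 5*(-5 + x^(3/2))²)*√x) = 16 + 2*(√x*(2 - 5*(-5 + x^(3/2))²)) = 16 + 2*√x*(2 - 5*(-5 + x^(3/2))²))
108*o(-10) = 108*(16 + 2*√(-10)*(2 - 5*(-5 + (-10)^(3/2))²)) = 108*(16 + 2*(I*√10)*(2 - 5*(-5 - 10*I*√10)²)) = 108*(16 + 2*I*√10*(2 - 5*(-5 - 10*I*√10)²)) = 1728 + 216*I*√10*(2 - 5*(-5 - 10*I*√10)²)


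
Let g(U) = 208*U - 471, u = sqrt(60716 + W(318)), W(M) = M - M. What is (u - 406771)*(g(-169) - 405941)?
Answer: 179615429844 - 883128*sqrt(15179) ≈ 1.7951e+11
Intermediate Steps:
W(M) = 0
u = 2*sqrt(15179) (u = sqrt(60716 + 0) = sqrt(60716) = 2*sqrt(15179) ≈ 246.41)
g(U) = -471 + 208*U
(u - 406771)*(g(-169) - 405941) = (2*sqrt(15179) - 406771)*((-471 + 208*(-169)) - 405941) = (-406771 + 2*sqrt(15179))*((-471 - 35152) - 405941) = (-406771 + 2*sqrt(15179))*(-35623 - 405941) = (-406771 + 2*sqrt(15179))*(-441564) = 179615429844 - 883128*sqrt(15179)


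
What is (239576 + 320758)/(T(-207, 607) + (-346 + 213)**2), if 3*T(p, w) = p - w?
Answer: 1681002/52253 ≈ 32.170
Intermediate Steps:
T(p, w) = -w/3 + p/3 (T(p, w) = (p - w)/3 = -w/3 + p/3)
(239576 + 320758)/(T(-207, 607) + (-346 + 213)**2) = (239576 + 320758)/((-1/3*607 + (1/3)*(-207)) + (-346 + 213)**2) = 560334/((-607/3 - 69) + (-133)**2) = 560334/(-814/3 + 17689) = 560334/(52253/3) = 560334*(3/52253) = 1681002/52253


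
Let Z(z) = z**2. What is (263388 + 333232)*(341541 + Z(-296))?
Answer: 256043649340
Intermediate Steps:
(263388 + 333232)*(341541 + Z(-296)) = (263388 + 333232)*(341541 + (-296)**2) = 596620*(341541 + 87616) = 596620*429157 = 256043649340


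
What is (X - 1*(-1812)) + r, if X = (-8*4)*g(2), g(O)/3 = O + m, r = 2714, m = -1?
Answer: 4430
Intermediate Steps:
g(O) = -3 + 3*O (g(O) = 3*(O - 1) = 3*(-1 + O) = -3 + 3*O)
X = -96 (X = (-8*4)*(-3 + 3*2) = -32*(-3 + 6) = -32*3 = -96)
(X - 1*(-1812)) + r = (-96 - 1*(-1812)) + 2714 = (-96 + 1812) + 2714 = 1716 + 2714 = 4430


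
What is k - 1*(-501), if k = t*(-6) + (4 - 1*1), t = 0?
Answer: 504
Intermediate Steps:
k = 3 (k = 0*(-6) + (4 - 1*1) = 0 + (4 - 1) = 0 + 3 = 3)
k - 1*(-501) = 3 - 1*(-501) = 3 + 501 = 504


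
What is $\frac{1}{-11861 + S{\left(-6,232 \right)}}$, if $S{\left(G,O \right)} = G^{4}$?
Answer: $- \frac{1}{10565} \approx -9.4652 \cdot 10^{-5}$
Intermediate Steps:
$\frac{1}{-11861 + S{\left(-6,232 \right)}} = \frac{1}{-11861 + \left(-6\right)^{4}} = \frac{1}{-11861 + 1296} = \frac{1}{-10565} = - \frac{1}{10565}$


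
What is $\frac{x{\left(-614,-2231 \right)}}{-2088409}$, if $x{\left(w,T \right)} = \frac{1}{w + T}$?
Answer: $\frac{1}{5941523605} \approx 1.6831 \cdot 10^{-10}$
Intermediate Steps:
$x{\left(w,T \right)} = \frac{1}{T + w}$
$\frac{x{\left(-614,-2231 \right)}}{-2088409} = \frac{1}{\left(-2231 - 614\right) \left(-2088409\right)} = \frac{1}{-2845} \left(- \frac{1}{2088409}\right) = \left(- \frac{1}{2845}\right) \left(- \frac{1}{2088409}\right) = \frac{1}{5941523605}$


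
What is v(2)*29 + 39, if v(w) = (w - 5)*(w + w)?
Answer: -309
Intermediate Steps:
v(w) = 2*w*(-5 + w) (v(w) = (-5 + w)*(2*w) = 2*w*(-5 + w))
v(2)*29 + 39 = (2*2*(-5 + 2))*29 + 39 = (2*2*(-3))*29 + 39 = -12*29 + 39 = -348 + 39 = -309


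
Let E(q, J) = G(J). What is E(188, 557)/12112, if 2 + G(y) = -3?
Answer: -5/12112 ≈ -0.00041281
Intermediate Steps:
G(y) = -5 (G(y) = -2 - 3 = -5)
E(q, J) = -5
E(188, 557)/12112 = -5/12112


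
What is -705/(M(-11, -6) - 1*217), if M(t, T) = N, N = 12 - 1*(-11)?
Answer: 705/194 ≈ 3.6340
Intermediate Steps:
N = 23 (N = 12 + 11 = 23)
M(t, T) = 23
-705/(M(-11, -6) - 1*217) = -705/(23 - 1*217) = -705/(23 - 217) = -705/(-194) = -705*(-1/194) = 705/194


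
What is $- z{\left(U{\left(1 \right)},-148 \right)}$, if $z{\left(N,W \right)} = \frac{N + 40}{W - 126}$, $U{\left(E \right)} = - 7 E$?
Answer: $\frac{33}{274} \approx 0.12044$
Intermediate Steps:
$z{\left(N,W \right)} = \frac{40 + N}{-126 + W}$
$- z{\left(U{\left(1 \right)},-148 \right)} = - \frac{40 - 7}{-126 - 148} = - \frac{40 - 7}{-274} = - \frac{\left(-1\right) 33}{274} = \left(-1\right) \left(- \frac{33}{274}\right) = \frac{33}{274}$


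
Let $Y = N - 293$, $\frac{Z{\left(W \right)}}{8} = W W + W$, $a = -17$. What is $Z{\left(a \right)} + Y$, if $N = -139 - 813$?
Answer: $931$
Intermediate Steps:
$N = -952$
$Z{\left(W \right)} = 8 W + 8 W^{2}$ ($Z{\left(W \right)} = 8 \left(W W + W\right) = 8 \left(W^{2} + W\right) = 8 \left(W + W^{2}\right) = 8 W + 8 W^{2}$)
$Y = -1245$ ($Y = -952 - 293 = -1245$)
$Z{\left(a \right)} + Y = 8 \left(-17\right) \left(1 - 17\right) - 1245 = 8 \left(-17\right) \left(-16\right) - 1245 = 2176 - 1245 = 931$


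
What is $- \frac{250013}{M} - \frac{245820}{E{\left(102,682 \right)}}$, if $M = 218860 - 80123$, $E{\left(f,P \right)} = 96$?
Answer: $- \frac{2844027549}{1109896} \approx -2562.4$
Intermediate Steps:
$M = 138737$
$- \frac{250013}{M} - \frac{245820}{E{\left(102,682 \right)}} = - \frac{250013}{138737} - \frac{245820}{96} = \left(-250013\right) \frac{1}{138737} - \frac{20485}{8} = - \frac{250013}{138737} - \frac{20485}{8} = - \frac{2844027549}{1109896}$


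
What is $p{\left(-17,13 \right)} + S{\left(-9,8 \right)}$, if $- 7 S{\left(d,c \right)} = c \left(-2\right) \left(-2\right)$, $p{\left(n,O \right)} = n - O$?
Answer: $- \frac{242}{7} \approx -34.571$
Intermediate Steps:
$S{\left(d,c \right)} = - \frac{4 c}{7}$ ($S{\left(d,c \right)} = - \frac{c \left(-2\right) \left(-2\right)}{7} = - \frac{- 2 c \left(-2\right)}{7} = - \frac{4 c}{7}$)
$p{\left(-17,13 \right)} + S{\left(-9,8 \right)} = \left(-17 - 13\right) - \frac{32}{7} = -30 - \frac{32}{7} = - \frac{242}{7}$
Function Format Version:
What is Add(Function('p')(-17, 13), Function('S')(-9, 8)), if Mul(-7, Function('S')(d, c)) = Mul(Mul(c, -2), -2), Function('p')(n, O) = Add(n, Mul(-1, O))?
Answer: Rational(-242, 7) ≈ -34.571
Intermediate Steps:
Function('S')(d, c) = Mul(Rational(-4, 7), c) (Function('S')(d, c) = Mul(Rational(-1, 7), Mul(Mul(c, -2), -2)) = Mul(Rational(-1, 7), Mul(Mul(-2, c), -2)) = Mul(Rational(-1, 7), Mul(4, c)) = Mul(Rational(-4, 7), c))
Add(Function('p')(-17, 13), Function('S')(-9, 8)) = Add(Add(-17, Mul(-1, 13)), Mul(Rational(-4, 7), 8)) = Add(Add(-17, -13), Rational(-32, 7)) = Add(-30, Rational(-32, 7)) = Rational(-242, 7)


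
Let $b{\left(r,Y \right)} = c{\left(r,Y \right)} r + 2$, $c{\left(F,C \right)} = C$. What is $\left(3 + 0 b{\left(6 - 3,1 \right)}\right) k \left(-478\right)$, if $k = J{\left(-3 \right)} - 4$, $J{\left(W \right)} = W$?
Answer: $10038$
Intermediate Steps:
$b{\left(r,Y \right)} = 2 + Y r$ ($b{\left(r,Y \right)} = Y r + 2 = 2 + Y r$)
$k = -7$ ($k = -3 - 4 = -7$)
$\left(3 + 0 b{\left(6 - 3,1 \right)}\right) k \left(-478\right) = \left(3 + 0 \left(2 + 1 \left(6 - 3\right)\right)\right) \left(-7\right) \left(-478\right) = \left(3 + 0 \left(2 + 1 \cdot 3\right)\right) \left(-7\right) \left(-478\right) = \left(3 + 0 \left(2 + 3\right)\right) \left(-7\right) \left(-478\right) = \left(3 + 0 \cdot 5\right) \left(-7\right) \left(-478\right) = \left(3 + 0\right) \left(-7\right) \left(-478\right) = 3 \left(-7\right) \left(-478\right) = \left(-21\right) \left(-478\right) = 10038$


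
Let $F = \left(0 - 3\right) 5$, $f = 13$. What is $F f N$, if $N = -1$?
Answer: $195$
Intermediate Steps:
$F = -15$ ($F = \left(-3\right) 5 = -15$)
$F f N = \left(-15\right) 13 \left(-1\right) = \left(-195\right) \left(-1\right) = 195$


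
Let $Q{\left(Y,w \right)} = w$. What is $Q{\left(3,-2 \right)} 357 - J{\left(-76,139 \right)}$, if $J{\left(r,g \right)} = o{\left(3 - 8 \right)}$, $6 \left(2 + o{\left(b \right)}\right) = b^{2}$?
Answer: $- \frac{4297}{6} \approx -716.17$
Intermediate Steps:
$o{\left(b \right)} = -2 + \frac{b^{2}}{6}$
$J{\left(r,g \right)} = \frac{13}{6}$ ($J{\left(r,g \right)} = -2 + \frac{\left(3 - 8\right)^{2}}{6} = -2 + \frac{\left(-5\right)^{2}}{6} = -2 + \frac{1}{6} \cdot 25 = -2 + \frac{25}{6} = \frac{13}{6}$)
$Q{\left(3,-2 \right)} 357 - J{\left(-76,139 \right)} = \left(-2\right) 357 - \frac{13}{6} = -714 - \frac{13}{6} = - \frac{4297}{6}$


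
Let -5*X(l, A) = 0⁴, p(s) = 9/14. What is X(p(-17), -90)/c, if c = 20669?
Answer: 0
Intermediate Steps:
p(s) = 9/14 (p(s) = 9*(1/14) = 9/14)
X(l, A) = 0 (X(l, A) = -⅕*0⁴ = -⅕*0 = 0)
X(p(-17), -90)/c = 0/20669 = 0*(1/20669) = 0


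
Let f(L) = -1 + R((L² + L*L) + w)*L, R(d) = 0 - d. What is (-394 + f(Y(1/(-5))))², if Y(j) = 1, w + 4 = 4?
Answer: 157609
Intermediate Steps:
w = 0 (w = -4 + 4 = 0)
R(d) = -d
f(L) = -1 - 2*L³ (f(L) = -1 + (-((L² + L*L) + 0))*L = -1 + (-((L² + L²) + 0))*L = -1 + (-(2*L² + 0))*L = -1 + (-2*L²)*L = -1 - 2*L³)
(-394 + f(Y(1/(-5))))² = (-394 + (-1 - 2*1³))² = (-394 + (-1 - 2*1))² = (-394 + (-1 - 2))² = (-394 - 3)² = (-397)² = 157609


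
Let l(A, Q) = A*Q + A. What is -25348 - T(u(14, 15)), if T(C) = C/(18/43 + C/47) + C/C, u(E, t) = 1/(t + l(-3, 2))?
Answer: -129763552/5119 ≈ -25349.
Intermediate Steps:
l(A, Q) = A + A*Q
u(E, t) = 1/(-9 + t) (u(E, t) = 1/(t - 3*(1 + 2)) = 1/(t - 3*3) = 1/(t - 9) = 1/(-9 + t))
T(C) = 1 + C/(18/43 + C/47) (T(C) = C/(18*(1/43) + C*(1/47)) + 1 = C/(18/43 + C/47) + 1 = 1 + C/(18/43 + C/47))
-25348 - T(u(14, 15)) = -25348 - 6*(141 + 344/(-9 + 15))/(846 + 43/(-9 + 15)) = -25348 - 6*(141 + 344/6)/(846 + 43/6) = -25348 - 6*(141 + 344*(1/6))/(846 + 43*(1/6)) = -25348 - 6*(141 + 172/3)/(846 + 43/6) = -25348 - 6*595/(5119/6*3) = -25348 - 6*6*595/(5119*3) = -25348 - 1*7140/5119 = -25348 - 7140/5119 = -129763552/5119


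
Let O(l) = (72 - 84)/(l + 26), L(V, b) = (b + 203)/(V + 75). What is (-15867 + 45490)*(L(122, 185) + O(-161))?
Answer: 540560504/8865 ≈ 60977.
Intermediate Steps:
L(V, b) = (203 + b)/(75 + V)
O(l) = -12/(26 + l)
(-15867 + 45490)*(L(122, 185) + O(-161)) = (-15867 + 45490)*((203 + 185)/(75 + 122) - 12/(26 - 161)) = 29623*(388/197 - 12/(-135)) = 29623*((1/197)*388 - 12*(-1/135)) = 29623*(388/197 + 4/45) = 29623*(18248/8865) = 540560504/8865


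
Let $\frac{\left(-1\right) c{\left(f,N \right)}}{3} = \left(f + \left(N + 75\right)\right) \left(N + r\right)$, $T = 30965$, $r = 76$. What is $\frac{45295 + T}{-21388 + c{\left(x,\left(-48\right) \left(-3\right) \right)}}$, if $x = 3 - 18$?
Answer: $- \frac{19065}{39007} \approx -0.48876$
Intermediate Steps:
$x = -15$ ($x = 3 - 18 = -15$)
$c{\left(f,N \right)} = - 3 \left(76 + N\right) \left(75 + N + f\right)$ ($c{\left(f,N \right)} = - 3 \left(f + \left(N + 75\right)\right) \left(N + 76\right) = - 3 \left(f + \left(75 + N\right)\right) \left(76 + N\right) = - 3 \left(75 + N + f\right) \left(76 + N\right) = - 3 \left(76 + N\right) \left(75 + N + f\right)$)
$\frac{45295 + T}{-21388 + c{\left(x,\left(-48\right) \left(-3\right) \right)}} = \frac{45295 + 30965}{-21388 - \left(13680 + 62208 + 3 \left(\left(-48\right) \left(-3\right)\right) \left(-15\right) + 453 \left(-48\right) \left(-3\right)\right)} = \frac{76260}{-21388 - \left(78912 - 6480 + 62208\right)} = \frac{76260}{-21388 - 134640} = \frac{76260}{-156028} = 76260 \left(- \frac{1}{156028}\right) = - \frac{19065}{39007}$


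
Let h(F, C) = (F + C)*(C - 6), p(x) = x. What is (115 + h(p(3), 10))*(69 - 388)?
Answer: -53273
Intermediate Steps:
h(F, C) = (-6 + C)*(C + F) (h(F, C) = (C + F)*(-6 + C) = (-6 + C)*(C + F))
(115 + h(p(3), 10))*(69 - 388) = (115 + (10² - 6*10 - 6*3 + 10*3))*(69 - 388) = (115 + (100 - 60 - 18 + 30))*(-319) = (115 + 52)*(-319) = 167*(-319) = -53273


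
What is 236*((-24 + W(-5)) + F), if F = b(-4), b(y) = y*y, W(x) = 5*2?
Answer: 472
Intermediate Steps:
W(x) = 10
b(y) = y**2
F = 16 (F = (-4)**2 = 16)
236*((-24 + W(-5)) + F) = 236*((-24 + 10) + 16) = 236*(-14 + 16) = 236*2 = 472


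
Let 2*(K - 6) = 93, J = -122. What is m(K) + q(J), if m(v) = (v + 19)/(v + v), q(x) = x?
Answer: -25477/210 ≈ -121.32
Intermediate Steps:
K = 105/2 (K = 6 + (1/2)*93 = 6 + 93/2 = 105/2 ≈ 52.500)
m(v) = (19 + v)/(2*v) (m(v) = (19 + v)/((2*v)) = (19 + v)*(1/(2*v)) = (19 + v)/(2*v))
m(K) + q(J) = (19 + 105/2)/(2*(105/2)) - 122 = (1/2)*(2/105)*(143/2) - 122 = 143/210 - 122 = -25477/210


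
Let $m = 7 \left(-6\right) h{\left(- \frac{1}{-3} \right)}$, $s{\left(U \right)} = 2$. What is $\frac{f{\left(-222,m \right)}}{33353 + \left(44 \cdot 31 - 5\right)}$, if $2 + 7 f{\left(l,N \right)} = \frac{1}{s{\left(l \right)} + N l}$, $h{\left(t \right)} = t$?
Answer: $- \frac{6219}{755680240} \approx -8.2297 \cdot 10^{-6}$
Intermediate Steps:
$m = -14$ ($m = 7 \left(-6\right) \left(- \frac{1}{-3}\right) = - 42 \left(\left(-1\right) \left(- \frac{1}{3}\right)\right) = \left(-42\right) \frac{1}{3} = -14$)
$f{\left(l,N \right)} = - \frac{2}{7} + \frac{1}{7 \left(2 + N l\right)}$
$\frac{f{\left(-222,m \right)}}{33353 + \left(44 \cdot 31 - 5\right)} = \frac{\frac{1}{7} \frac{1}{2 - -3108} \left(-3 - \left(-28\right) \left(-222\right)\right)}{33353 + \left(44 \cdot 31 - 5\right)} = \frac{\frac{1}{7} \frac{1}{2 + 3108} \left(-3 - 6216\right)}{33353 + \left(1364 - 5\right)} = \frac{\frac{1}{7} \cdot \frac{1}{3110} \left(-6219\right)}{33353 + 1359} = \frac{\frac{1}{7} \cdot \frac{1}{3110} \left(-6219\right)}{34712} = \left(- \frac{6219}{21770}\right) \frac{1}{34712} = - \frac{6219}{755680240}$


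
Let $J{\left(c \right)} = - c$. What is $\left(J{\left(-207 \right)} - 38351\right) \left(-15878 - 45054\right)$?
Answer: $2324190208$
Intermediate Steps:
$\left(J{\left(-207 \right)} - 38351\right) \left(-15878 - 45054\right) = \left(\left(-1\right) \left(-207\right) - 38351\right) \left(-15878 - 45054\right) = \left(207 - 38351\right) \left(-60932\right) = \left(-38144\right) \left(-60932\right) = 2324190208$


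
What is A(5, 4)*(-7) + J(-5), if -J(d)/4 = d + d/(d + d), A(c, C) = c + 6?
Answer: -59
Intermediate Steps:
A(c, C) = 6 + c
J(d) = -2 - 4*d (J(d) = -4*(d + d/(d + d)) = -4*(d + d/((2*d))) = -4*(d + (1/(2*d))*d) = -4*(d + 1/2) = -4*(1/2 + d) = -2 - 4*d)
A(5, 4)*(-7) + J(-5) = (6 + 5)*(-7) + (-2 - 4*(-5)) = 11*(-7) + (-2 + 20) = -77 + 18 = -59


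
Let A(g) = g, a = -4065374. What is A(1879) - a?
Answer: 4067253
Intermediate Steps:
A(1879) - a = 1879 - 1*(-4065374) = 1879 + 4065374 = 4067253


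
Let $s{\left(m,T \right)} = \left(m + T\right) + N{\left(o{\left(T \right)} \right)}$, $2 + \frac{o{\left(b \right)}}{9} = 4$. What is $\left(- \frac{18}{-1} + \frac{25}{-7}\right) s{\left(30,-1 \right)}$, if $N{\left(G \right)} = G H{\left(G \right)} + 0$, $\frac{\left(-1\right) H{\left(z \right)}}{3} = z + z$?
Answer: $- \frac{193415}{7} \approx -27631.0$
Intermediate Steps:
$o{\left(b \right)} = 18$ ($o{\left(b \right)} = -18 + 9 \cdot 4 = -18 + 36 = 18$)
$H{\left(z \right)} = - 6 z$ ($H{\left(z \right)} = - 3 \left(z + z\right) = - 3 \cdot 2 z = - 6 z$)
$N{\left(G \right)} = - 6 G^{2}$ ($N{\left(G \right)} = G \left(- 6 G\right) + 0 = - 6 G^{2} + 0 = - 6 G^{2}$)
$s{\left(m,T \right)} = -1944 + T + m$ ($s{\left(m,T \right)} = \left(m + T\right) - 6 \cdot 18^{2} = \left(T + m\right) - 1944 = -1944 + T + m$)
$\left(- \frac{18}{-1} + \frac{25}{-7}\right) s{\left(30,-1 \right)} = \left(- \frac{18}{-1} + \frac{25}{-7}\right) \left(-1944 - 1 + 30\right) = \left(\left(-18\right) \left(-1\right) + 25 \left(- \frac{1}{7}\right)\right) \left(-1915\right) = \left(18 - \frac{25}{7}\right) \left(-1915\right) = \frac{101}{7} \left(-1915\right) = - \frac{193415}{7}$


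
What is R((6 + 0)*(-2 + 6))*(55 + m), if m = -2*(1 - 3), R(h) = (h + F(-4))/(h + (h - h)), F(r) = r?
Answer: 295/6 ≈ 49.167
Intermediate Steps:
R(h) = (-4 + h)/h (R(h) = (h - 4)/(h + (h - h)) = (-4 + h)/(h + 0) = (-4 + h)/h)
m = 4 (m = -2*(-2) = 4)
R((6 + 0)*(-2 + 6))*(55 + m) = ((-4 + (6 + 0)*(-2 + 6))/(((6 + 0)*(-2 + 6))))*(55 + 4) = ((-4 + 6*4)/((6*4)))*59 = ((-4 + 24)/24)*59 = ((1/24)*20)*59 = (5/6)*59 = 295/6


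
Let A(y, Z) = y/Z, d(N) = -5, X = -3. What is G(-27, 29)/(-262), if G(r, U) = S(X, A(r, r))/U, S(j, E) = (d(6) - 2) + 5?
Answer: 1/3799 ≈ 0.00026323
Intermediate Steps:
S(j, E) = -2 (S(j, E) = (-5 - 2) + 5 = -7 + 5 = -2)
G(r, U) = -2/U
G(-27, 29)/(-262) = -2/29/(-262) = -2*1/29*(-1/262) = -2/29*(-1/262) = 1/3799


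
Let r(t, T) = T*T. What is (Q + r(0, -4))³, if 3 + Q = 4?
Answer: 4913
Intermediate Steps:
Q = 1 (Q = -3 + 4 = 1)
r(t, T) = T²
(Q + r(0, -4))³ = (1 + (-4)²)³ = (1 + 16)³ = 17³ = 4913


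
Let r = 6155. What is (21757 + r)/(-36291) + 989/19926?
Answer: -173427571/241044822 ≈ -0.71948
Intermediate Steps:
(21757 + r)/(-36291) + 989/19926 = (21757 + 6155)/(-36291) + 989/19926 = 27912*(-1/36291) + 989*(1/19926) = -9304/12097 + 989/19926 = -173427571/241044822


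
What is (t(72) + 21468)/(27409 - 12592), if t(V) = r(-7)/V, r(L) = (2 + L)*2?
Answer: 772843/533412 ≈ 1.4489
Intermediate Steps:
r(L) = 4 + 2*L
t(V) = -10/V (t(V) = (4 + 2*(-7))/V = (4 - 14)/V = -10/V)
(t(72) + 21468)/(27409 - 12592) = (-10/72 + 21468)/(27409 - 12592) = (-10*1/72 + 21468)/14817 = (-5/36 + 21468)*(1/14817) = (772843/36)*(1/14817) = 772843/533412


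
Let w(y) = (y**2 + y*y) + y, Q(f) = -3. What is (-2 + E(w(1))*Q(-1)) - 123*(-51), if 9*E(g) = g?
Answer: 6270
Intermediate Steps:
w(y) = y + 2*y**2 (w(y) = (y**2 + y**2) + y = 2*y**2 + y = y + 2*y**2)
E(g) = g/9
(-2 + E(w(1))*Q(-1)) - 123*(-51) = (-2 + ((1*(1 + 2*1))/9)*(-3)) - 123*(-51) = (-2 + ((1*(1 + 2))/9)*(-3)) + 6273 = (-2 + ((1*3)/9)*(-3)) + 6273 = (-2 + ((1/9)*3)*(-3)) + 6273 = (-2 + (1/3)*(-3)) + 6273 = (-2 - 1) + 6273 = -3 + 6273 = 6270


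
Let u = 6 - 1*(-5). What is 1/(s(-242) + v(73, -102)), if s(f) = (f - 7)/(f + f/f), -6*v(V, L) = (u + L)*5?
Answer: 1446/111149 ≈ 0.013010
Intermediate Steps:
u = 11 (u = 6 + 5 = 11)
v(V, L) = -55/6 - 5*L/6 (v(V, L) = -(11 + L)*5/6 = -(55 + 5*L)/6 = -55/6 - 5*L/6)
s(f) = (-7 + f)/(1 + f) (s(f) = (-7 + f)/(f + 1) = (-7 + f)/(1 + f))
1/(s(-242) + v(73, -102)) = 1/((-7 - 242)/(1 - 242) + (-55/6 - ⅚*(-102))) = 1/(-249/(-241) + (-55/6 + 85)) = 1/(-1/241*(-249) + 455/6) = 1/(249/241 + 455/6) = 1/(111149/1446) = 1446/111149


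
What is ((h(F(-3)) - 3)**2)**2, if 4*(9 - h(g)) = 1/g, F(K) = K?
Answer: 28398241/20736 ≈ 1369.5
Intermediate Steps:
h(g) = 9 - 1/(4*g)
((h(F(-3)) - 3)**2)**2 = (((9 - 1/4/(-3)) - 3)**2)**2 = (((9 - 1/4*(-1/3)) - 3)**2)**2 = (((9 + 1/12) - 3)**2)**2 = ((109/12 - 3)**2)**2 = ((73/12)**2)**2 = (5329/144)**2 = 28398241/20736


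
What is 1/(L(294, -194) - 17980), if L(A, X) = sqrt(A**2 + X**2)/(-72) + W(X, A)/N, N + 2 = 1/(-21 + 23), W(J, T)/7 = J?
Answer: -11064384/188920653163 + 18*sqrt(31018)/188920653163 ≈ -5.8550e-5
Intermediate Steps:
W(J, T) = 7*J
N = -3/2 (N = -2 + 1/(-21 + 23) = -2 + 1/2 = -3/2 ≈ -1.5000)
L(A, X) = -14*X/3 - sqrt(A**2 + X**2)/72 (L(A, X) = sqrt(A**2 + X**2)/(-72) + (7*X)/(-3/2) = sqrt(A**2 + X**2)*(-1/72) + (7*X)*(-2/3) = -sqrt(A**2 + X**2)/72 - 14*X/3 = -14*X/3 - sqrt(A**2 + X**2)/72)
1/(L(294, -194) - 17980) = 1/((-14/3*(-194) - sqrt(294**2 + (-194)**2)/72) - 17980) = 1/((2716/3 - sqrt(86436 + 37636)/72) - 17980) = 1/((2716/3 - sqrt(31018)/36) - 17980) = 1/(-51224/3 - sqrt(31018)/36)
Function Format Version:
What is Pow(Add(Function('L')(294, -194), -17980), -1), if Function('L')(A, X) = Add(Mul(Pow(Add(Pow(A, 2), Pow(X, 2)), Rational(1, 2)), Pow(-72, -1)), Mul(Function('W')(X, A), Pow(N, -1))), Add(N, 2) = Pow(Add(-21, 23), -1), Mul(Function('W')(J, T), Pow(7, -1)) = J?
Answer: Add(Rational(-11064384, 188920653163), Mul(Rational(18, 188920653163), Pow(31018, Rational(1, 2)))) ≈ -5.8550e-5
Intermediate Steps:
Function('W')(J, T) = Mul(7, J)
N = Rational(-3, 2) (N = Add(-2, Pow(Add(-21, 23), -1)) = Add(-2, Pow(2, -1)) = Add(-2, Rational(1, 2)) = Rational(-3, 2) ≈ -1.5000)
Function('L')(A, X) = Add(Mul(Rational(-14, 3), X), Mul(Rational(-1, 72), Pow(Add(Pow(A, 2), Pow(X, 2)), Rational(1, 2)))) (Function('L')(A, X) = Add(Mul(Pow(Add(Pow(A, 2), Pow(X, 2)), Rational(1, 2)), Pow(-72, -1)), Mul(Mul(7, X), Pow(Rational(-3, 2), -1))) = Add(Mul(Pow(Add(Pow(A, 2), Pow(X, 2)), Rational(1, 2)), Rational(-1, 72)), Mul(Mul(7, X), Rational(-2, 3))) = Add(Mul(Rational(-1, 72), Pow(Add(Pow(A, 2), Pow(X, 2)), Rational(1, 2))), Mul(Rational(-14, 3), X)) = Add(Mul(Rational(-14, 3), X), Mul(Rational(-1, 72), Pow(Add(Pow(A, 2), Pow(X, 2)), Rational(1, 2)))))
Pow(Add(Function('L')(294, -194), -17980), -1) = Pow(Add(Add(Mul(Rational(-14, 3), -194), Mul(Rational(-1, 72), Pow(Add(Pow(294, 2), Pow(-194, 2)), Rational(1, 2)))), -17980), -1) = Pow(Add(Add(Rational(2716, 3), Mul(Rational(-1, 72), Pow(Add(86436, 37636), Rational(1, 2)))), -17980), -1) = Pow(Add(Add(Rational(2716, 3), Mul(Rational(-1, 72), Pow(124072, Rational(1, 2)))), -17980), -1) = Pow(Add(Add(Rational(2716, 3), Mul(Rational(-1, 72), Mul(2, Pow(31018, Rational(1, 2))))), -17980), -1) = Pow(Add(Add(Rational(2716, 3), Mul(Rational(-1, 36), Pow(31018, Rational(1, 2)))), -17980), -1) = Pow(Add(Rational(-51224, 3), Mul(Rational(-1, 36), Pow(31018, Rational(1, 2)))), -1)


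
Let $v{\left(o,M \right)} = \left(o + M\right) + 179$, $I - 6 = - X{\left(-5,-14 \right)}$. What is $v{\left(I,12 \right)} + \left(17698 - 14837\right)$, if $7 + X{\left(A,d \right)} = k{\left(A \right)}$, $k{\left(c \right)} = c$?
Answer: $3070$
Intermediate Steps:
$X{\left(A,d \right)} = -7 + A$
$I = 18$ ($I = 6 - \left(-7 - 5\right) = 6 - -12 = 6 + 12 = 18$)
$v{\left(o,M \right)} = 179 + M + o$ ($v{\left(o,M \right)} = \left(M + o\right) + 179 = 179 + M + o$)
$v{\left(I,12 \right)} + \left(17698 - 14837\right) = \left(179 + 12 + 18\right) + \left(17698 - 14837\right) = 209 + 2861 = 3070$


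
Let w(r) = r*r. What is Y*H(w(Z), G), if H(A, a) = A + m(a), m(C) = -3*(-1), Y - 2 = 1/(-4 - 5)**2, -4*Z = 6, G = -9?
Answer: 1141/108 ≈ 10.565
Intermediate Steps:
Z = -3/2 (Z = -1/4*6 = -3/2 ≈ -1.5000)
w(r) = r**2
Y = 163/81 (Y = 2 + 1/(-4 - 5)**2 = 2 + 1/(-9)**2 = 2 + 1/81 = 163/81 ≈ 2.0123)
m(C) = 3
H(A, a) = 3 + A (H(A, a) = A + 3 = 3 + A)
Y*H(w(Z), G) = 163*(3 + (-3/2)**2)/81 = 163*(3 + 9/4)/81 = (163/81)*(21/4) = 1141/108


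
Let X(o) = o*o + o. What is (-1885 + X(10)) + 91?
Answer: -1684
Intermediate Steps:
X(o) = o + o**2 (X(o) = o**2 + o = o + o**2)
(-1885 + X(10)) + 91 = (-1885 + 10*(1 + 10)) + 91 = (-1885 + 10*11) + 91 = (-1885 + 110) + 91 = -1775 + 91 = -1684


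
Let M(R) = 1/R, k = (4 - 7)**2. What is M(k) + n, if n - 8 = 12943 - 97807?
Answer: -763703/9 ≈ -84856.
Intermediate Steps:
k = 9 (k = (-3)**2 = 9)
n = -84856 (n = 8 + (12943 - 97807) = 8 - 84864 = -84856)
M(k) + n = 1/9 - 84856 = -763703/9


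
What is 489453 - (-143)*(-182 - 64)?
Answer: 454275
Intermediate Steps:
489453 - (-143)*(-182 - 64) = 489453 - (-143)*(-246) = 489453 - 1*35178 = 489453 - 35178 = 454275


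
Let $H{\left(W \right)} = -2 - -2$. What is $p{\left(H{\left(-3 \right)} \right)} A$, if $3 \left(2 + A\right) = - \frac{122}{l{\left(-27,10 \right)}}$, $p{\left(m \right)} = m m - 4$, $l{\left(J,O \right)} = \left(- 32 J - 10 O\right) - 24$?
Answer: $\frac{4562}{555} \approx 8.2198$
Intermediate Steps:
$H{\left(W \right)} = 0$ ($H{\left(W \right)} = -2 + 2 = 0$)
$l{\left(J,O \right)} = -24 - 32 J - 10 O$
$p{\left(m \right)} = -4 + m^{2}$ ($p{\left(m \right)} = m^{2} - 4 = -4 + m^{2}$)
$A = - \frac{2281}{1110}$ ($A = -2 + \frac{\left(-122\right) \frac{1}{-24 - -864 - 100}}{3} = -2 + \frac{\left(-122\right) \frac{1}{-24 + 864 - 100}}{3} = -2 + \frac{\left(-122\right) \frac{1}{740}}{3} = -2 + \frac{1}{3} \left(- \frac{61}{370}\right) = -2 - \frac{61}{1110} = - \frac{2281}{1110} \approx -2.055$)
$p{\left(H{\left(-3 \right)} \right)} A = \left(-4 + 0^{2}\right) \left(- \frac{2281}{1110}\right) = \left(-4 + 0\right) \left(- \frac{2281}{1110}\right) = \left(-4\right) \left(- \frac{2281}{1110}\right) = \frac{4562}{555}$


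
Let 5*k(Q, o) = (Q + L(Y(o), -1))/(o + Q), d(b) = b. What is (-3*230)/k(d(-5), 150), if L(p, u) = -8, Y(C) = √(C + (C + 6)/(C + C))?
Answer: 500250/13 ≈ 38481.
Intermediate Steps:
Y(C) = √(C + (6 + C)/(2*C)) (Y(C) = √(C + (6 + C)/((2*C))) = √(C + (6 + C)*(1/(2*C))) = √(C + (6 + C)/(2*C)))
k(Q, o) = (-8 + Q)/(5*(Q + o)) (k(Q, o) = ((Q - 8)/(o + Q))/5 = ((-8 + Q)/(Q + o))/5 = (-8 + Q)/(5*(Q + o)))
(-3*230)/k(d(-5), 150) = (-3*230)/(((-8 - 5)/(5*(-5 + 150)))) = -690/((⅕)*(-13)/145) = -690/((⅕)*(1/145)*(-13)) = -690/(-13/725) = -690*(-725/13) = 500250/13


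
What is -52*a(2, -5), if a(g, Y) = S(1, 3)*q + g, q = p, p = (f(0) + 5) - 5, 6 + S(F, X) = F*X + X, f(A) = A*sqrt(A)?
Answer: -104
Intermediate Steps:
f(A) = A**(3/2)
S(F, X) = -6 + X + F*X (S(F, X) = -6 + (F*X + X) = -6 + (X + F*X) = -6 + X + F*X)
p = 0 (p = (0**(3/2) + 5) - 5 = (0 + 5) - 5 = 5 - 5 = 0)
q = 0
a(g, Y) = g (a(g, Y) = (-6 + 3 + 1*3)*0 + g = (-6 + 3 + 3)*0 + g = 0*0 + g = 0 + g = g)
-52*a(2, -5) = -52*2 = -104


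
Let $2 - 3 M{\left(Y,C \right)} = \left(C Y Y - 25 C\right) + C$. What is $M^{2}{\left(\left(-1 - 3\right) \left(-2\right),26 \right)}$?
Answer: $119716$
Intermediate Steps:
$M{\left(Y,C \right)} = \frac{2}{3} + 8 C - \frac{C Y^{2}}{3}$ ($M{\left(Y,C \right)} = \frac{2}{3} - \frac{\left(C Y Y - 25 C\right) + C}{3} = \frac{2}{3} - \frac{\left(C Y^{2} - 25 C\right) + C}{3} = \frac{2}{3} - \frac{\left(- 25 C + C Y^{2}\right) + C}{3} = \frac{2}{3} - \frac{- 24 C + C Y^{2}}{3} = \frac{2}{3} - \left(- 8 C + \frac{C Y^{2}}{3}\right) = \frac{2}{3} + 8 C - \frac{C Y^{2}}{3}$)
$M^{2}{\left(\left(-1 - 3\right) \left(-2\right),26 \right)} = \left(\frac{2}{3} + 8 \cdot 26 - \frac{26 \left(\left(-1 - 3\right) \left(-2\right)\right)^{2}}{3}\right)^{2} = \left(\frac{2}{3} + 208 - \frac{26 \left(\left(-4\right) \left(-2\right)\right)^{2}}{3}\right)^{2} = \left(\frac{2}{3} + 208 - \frac{26 \cdot 8^{2}}{3}\right)^{2} = \left(\frac{2}{3} + 208 - \frac{26}{3} \cdot 64\right)^{2} = \left(\frac{2}{3} + 208 - \frac{1664}{3}\right)^{2} = \left(-346\right)^{2} = 119716$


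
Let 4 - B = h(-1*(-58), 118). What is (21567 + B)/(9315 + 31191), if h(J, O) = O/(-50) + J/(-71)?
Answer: 19147082/35949075 ≈ 0.53262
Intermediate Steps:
h(J, O) = -O/50 - J/71 (h(J, O) = O*(-1/50) + J*(-1/71) = -O/50 - J/71)
B = 12739/1775 (B = 4 - (-1/50*118 - (-1)*(-58)/71) = 4 - (-59/25 - 1/71*58) = 4 - (-59/25 - 58/71) = 4 - 1*(-5639/1775) = 4 + 5639/1775 = 12739/1775 ≈ 7.1769)
(21567 + B)/(9315 + 31191) = (21567 + 12739/1775)/(9315 + 31191) = (38294164/1775)/40506 = (38294164/1775)*(1/40506) = 19147082/35949075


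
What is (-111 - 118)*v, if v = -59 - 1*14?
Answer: 16717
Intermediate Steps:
v = -73 (v = -59 - 14 = -73)
(-111 - 118)*v = (-111 - 118)*(-73) = -229*(-73) = 16717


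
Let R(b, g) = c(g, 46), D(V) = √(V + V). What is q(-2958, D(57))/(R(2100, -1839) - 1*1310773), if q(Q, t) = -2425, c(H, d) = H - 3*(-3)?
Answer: 2425/1312603 ≈ 0.0018475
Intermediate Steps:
D(V) = √2*√V (D(V) = √(2*V) = √2*√V)
c(H, d) = 9 + H (c(H, d) = H + 9 = 9 + H)
R(b, g) = 9 + g
q(-2958, D(57))/(R(2100, -1839) - 1*1310773) = -2425/((9 - 1839) - 1*1310773) = -2425/(-1830 - 1310773) = -2425/(-1312603) = -2425*(-1/1312603) = 2425/1312603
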